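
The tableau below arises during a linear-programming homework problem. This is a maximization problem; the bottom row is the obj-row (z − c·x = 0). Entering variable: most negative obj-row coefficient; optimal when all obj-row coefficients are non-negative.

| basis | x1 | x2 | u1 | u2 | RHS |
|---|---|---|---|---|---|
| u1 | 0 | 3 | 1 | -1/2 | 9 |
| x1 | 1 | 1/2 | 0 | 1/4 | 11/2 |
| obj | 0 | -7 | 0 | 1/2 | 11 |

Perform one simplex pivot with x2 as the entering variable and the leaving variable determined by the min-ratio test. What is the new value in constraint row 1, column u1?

Ratio test on column x2 — row 1: 9/3 = 3; row 2: (11/2)/(1/2) = 11. Minimum is 3 at row 1 (u1 leaves); pivot element 3.
Divide row 1 by 3; eliminate column x2 from the other rows.
In the new row 1, the u1 entry is the old entry divided by the pivot: 1/3 = 1/3.

1/3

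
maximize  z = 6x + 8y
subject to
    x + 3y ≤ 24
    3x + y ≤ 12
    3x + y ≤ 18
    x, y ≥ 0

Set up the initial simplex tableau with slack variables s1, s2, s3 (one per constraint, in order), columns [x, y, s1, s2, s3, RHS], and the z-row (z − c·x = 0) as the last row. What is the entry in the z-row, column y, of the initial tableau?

-8

The z-row carries the negated objective coefficients: the y entry is -8.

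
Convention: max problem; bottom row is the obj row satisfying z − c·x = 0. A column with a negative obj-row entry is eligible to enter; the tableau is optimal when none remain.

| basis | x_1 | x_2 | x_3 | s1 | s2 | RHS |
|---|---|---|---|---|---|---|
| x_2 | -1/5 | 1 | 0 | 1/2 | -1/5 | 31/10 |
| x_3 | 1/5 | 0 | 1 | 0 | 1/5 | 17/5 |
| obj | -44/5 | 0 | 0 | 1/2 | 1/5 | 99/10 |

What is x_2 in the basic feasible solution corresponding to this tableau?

31/10

x_2 is basic (row 1); its value is the RHS of that row, 31/10.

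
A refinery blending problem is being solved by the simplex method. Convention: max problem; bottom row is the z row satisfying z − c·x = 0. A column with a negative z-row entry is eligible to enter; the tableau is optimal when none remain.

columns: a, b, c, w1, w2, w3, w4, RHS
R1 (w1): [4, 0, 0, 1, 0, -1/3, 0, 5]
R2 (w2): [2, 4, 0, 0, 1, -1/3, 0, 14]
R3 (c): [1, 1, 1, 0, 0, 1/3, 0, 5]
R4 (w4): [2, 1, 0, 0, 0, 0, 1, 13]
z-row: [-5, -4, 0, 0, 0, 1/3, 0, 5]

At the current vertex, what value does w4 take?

13

w4 is basic (row 4); its value is the RHS of that row, 13.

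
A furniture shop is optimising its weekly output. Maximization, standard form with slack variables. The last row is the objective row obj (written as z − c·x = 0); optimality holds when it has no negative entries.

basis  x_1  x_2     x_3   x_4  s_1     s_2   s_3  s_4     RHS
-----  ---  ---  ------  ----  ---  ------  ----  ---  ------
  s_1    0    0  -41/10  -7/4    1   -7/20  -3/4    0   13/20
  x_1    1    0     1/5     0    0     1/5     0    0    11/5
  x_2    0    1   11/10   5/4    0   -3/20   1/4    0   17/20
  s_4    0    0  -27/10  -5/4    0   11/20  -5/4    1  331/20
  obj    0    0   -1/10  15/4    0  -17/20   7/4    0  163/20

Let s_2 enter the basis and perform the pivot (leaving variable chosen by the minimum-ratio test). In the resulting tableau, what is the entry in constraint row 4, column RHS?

21/2

Ratio test on column s_2 — row 1: entry -7/20 ≤ 0; row 2: (11/5)/(1/5) = 11; row 3: entry -3/20 ≤ 0; row 4: (331/20)/(11/20) = 331/11. Minimum is 11 at row 2 (x_1 leaves); pivot element 1/5.
Divide row 2 by 1/5; eliminate column s_2 from the other rows.
Row 4 update in column RHS: 331/20 − (11/20)·11 = 21/2.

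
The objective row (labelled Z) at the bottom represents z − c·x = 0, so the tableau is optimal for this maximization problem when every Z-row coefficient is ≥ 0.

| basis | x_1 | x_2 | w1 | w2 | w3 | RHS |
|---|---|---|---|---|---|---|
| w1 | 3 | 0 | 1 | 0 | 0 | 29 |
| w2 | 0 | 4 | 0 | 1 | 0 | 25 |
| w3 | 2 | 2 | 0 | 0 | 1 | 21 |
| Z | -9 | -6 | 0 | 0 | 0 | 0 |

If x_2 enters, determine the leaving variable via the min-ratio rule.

w2

Column x_2 entries and ratios — w1: 0 ≤ 0, skip; w2: 25/4 = 25/4; w3: 21/2 = 21/2.
Smallest ratio is 25/4 in the row of w2, so w2 leaves.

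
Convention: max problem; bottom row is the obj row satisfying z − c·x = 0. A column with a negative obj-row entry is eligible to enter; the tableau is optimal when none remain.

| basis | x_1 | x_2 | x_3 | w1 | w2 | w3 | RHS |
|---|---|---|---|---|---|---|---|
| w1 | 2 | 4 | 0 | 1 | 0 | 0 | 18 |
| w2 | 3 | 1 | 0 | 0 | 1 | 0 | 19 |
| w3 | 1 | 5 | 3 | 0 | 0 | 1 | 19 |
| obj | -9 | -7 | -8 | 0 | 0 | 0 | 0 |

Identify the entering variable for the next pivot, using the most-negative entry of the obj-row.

Negative obj-row entries: x_1: -9, x_2: -7, x_3: -8.
The most negative is -9 in column x_1, so x_1 enters.

x_1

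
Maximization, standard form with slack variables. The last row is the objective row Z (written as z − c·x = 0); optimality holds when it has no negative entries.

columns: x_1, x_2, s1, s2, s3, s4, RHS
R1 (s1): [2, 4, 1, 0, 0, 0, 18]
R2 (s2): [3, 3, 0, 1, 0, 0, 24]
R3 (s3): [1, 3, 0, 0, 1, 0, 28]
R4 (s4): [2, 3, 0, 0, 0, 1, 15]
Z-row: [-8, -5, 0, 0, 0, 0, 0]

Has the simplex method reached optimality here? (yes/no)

no

The Z-row has a negative entry -8 in column x_1, so it is not optimal.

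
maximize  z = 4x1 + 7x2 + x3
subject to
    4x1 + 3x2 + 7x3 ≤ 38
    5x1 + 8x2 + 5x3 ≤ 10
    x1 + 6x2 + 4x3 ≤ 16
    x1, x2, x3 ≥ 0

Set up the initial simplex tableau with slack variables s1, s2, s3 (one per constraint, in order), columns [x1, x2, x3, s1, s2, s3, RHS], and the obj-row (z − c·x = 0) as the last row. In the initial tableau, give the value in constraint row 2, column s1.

0

Slack s1 belongs to constraint 1; its column is the unit vector e_1, so the entry in row 2 is 0.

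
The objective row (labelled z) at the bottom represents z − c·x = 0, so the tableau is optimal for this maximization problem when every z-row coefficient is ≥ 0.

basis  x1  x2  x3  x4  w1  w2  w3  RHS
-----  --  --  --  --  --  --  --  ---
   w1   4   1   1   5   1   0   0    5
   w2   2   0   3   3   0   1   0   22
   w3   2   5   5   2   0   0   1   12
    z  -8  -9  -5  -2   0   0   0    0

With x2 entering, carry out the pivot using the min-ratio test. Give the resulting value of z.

108/5

Ratio test on column x2 — row 1: 5/1 = 5; row 2: entry 0 ≤ 0; row 3: 12/5 = 12/5. Minimum is 12/5 at row 3 (w3 leaves); pivot element 5.
Pivot on row 3; the z-row RHS becomes 0 − (-9)·(12/5) = 108/5.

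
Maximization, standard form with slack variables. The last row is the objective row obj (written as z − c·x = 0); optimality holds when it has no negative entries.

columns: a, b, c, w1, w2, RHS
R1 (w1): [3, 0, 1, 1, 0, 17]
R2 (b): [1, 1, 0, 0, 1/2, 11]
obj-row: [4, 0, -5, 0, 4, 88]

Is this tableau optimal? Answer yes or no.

no

The obj-row has a negative entry -5 in column c, so it is not optimal.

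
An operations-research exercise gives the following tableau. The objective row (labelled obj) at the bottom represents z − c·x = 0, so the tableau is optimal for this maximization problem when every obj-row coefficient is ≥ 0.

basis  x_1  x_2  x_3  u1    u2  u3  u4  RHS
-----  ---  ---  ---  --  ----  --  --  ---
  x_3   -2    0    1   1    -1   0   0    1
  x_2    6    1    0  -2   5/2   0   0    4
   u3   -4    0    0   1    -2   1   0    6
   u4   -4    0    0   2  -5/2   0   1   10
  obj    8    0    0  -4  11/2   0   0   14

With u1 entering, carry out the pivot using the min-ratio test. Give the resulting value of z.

Ratio test on column u1 — row 1: 1/1 = 1; row 2: entry -2 ≤ 0; row 3: 6/1 = 6; row 4: 10/2 = 5. Minimum is 1 at row 1 (x_3 leaves); pivot element 1.
Pivot on row 1; the obj-row RHS becomes 14 − (-4)·1 = 18.

18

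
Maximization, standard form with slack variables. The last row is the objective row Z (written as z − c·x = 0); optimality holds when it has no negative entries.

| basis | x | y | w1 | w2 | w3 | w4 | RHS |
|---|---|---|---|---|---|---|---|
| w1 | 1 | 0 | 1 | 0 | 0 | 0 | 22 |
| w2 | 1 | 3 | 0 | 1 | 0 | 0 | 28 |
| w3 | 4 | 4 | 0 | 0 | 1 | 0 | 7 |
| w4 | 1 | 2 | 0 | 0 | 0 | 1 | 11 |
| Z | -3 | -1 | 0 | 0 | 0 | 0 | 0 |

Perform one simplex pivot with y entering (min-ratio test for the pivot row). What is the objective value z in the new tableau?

Ratio test on column y — row 1: entry 0 ≤ 0; row 2: 28/3 = 28/3; row 3: 7/4 = 7/4; row 4: 11/2 = 11/2. Minimum is 7/4 at row 3 (w3 leaves); pivot element 4.
Pivot on row 3; the Z-row RHS becomes 0 − (-1)·(7/4) = 7/4.

7/4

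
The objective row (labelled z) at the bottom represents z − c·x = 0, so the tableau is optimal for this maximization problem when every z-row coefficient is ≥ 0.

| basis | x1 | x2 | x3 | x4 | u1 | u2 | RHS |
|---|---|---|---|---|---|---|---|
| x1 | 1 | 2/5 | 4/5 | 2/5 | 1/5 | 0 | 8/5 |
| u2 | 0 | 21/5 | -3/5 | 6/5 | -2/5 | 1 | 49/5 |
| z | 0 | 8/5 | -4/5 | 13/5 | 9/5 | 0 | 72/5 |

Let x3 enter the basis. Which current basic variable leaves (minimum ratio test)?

Column x3 entries and ratios — x1: (8/5)/(4/5) = 2; u2: -3/5 ≤ 0, skip.
Smallest ratio is 2 in the row of x1, so x1 leaves.

x1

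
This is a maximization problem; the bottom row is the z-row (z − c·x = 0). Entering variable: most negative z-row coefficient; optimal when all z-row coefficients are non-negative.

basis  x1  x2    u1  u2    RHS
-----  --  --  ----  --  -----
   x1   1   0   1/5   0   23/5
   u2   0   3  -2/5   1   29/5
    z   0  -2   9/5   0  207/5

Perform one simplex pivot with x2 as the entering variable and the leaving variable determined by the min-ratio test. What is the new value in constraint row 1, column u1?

1/5

Ratio test on column x2 — row 1: entry 0 ≤ 0; row 2: (29/5)/3 = 29/15. Minimum is 29/15 at row 2 (u2 leaves); pivot element 3.
Divide row 2 by 3; eliminate column x2 from the other rows.
Row 1 update in column u1: 1/5 − 0·(-2/15) = 1/5.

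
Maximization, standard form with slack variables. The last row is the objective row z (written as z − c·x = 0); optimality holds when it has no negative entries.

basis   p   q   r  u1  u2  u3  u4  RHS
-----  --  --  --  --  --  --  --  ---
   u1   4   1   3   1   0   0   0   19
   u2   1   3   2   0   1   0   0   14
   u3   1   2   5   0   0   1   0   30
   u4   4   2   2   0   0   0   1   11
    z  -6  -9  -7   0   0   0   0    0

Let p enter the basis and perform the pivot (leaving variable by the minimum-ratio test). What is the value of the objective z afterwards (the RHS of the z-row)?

33/2

Ratio test on column p — row 1: 19/4 = 19/4; row 2: 14/1 = 14; row 3: 30/1 = 30; row 4: 11/4 = 11/4. Minimum is 11/4 at row 4 (u4 leaves); pivot element 4.
Pivot on row 4; the z-row RHS becomes 0 − (-6)·(11/4) = 33/2.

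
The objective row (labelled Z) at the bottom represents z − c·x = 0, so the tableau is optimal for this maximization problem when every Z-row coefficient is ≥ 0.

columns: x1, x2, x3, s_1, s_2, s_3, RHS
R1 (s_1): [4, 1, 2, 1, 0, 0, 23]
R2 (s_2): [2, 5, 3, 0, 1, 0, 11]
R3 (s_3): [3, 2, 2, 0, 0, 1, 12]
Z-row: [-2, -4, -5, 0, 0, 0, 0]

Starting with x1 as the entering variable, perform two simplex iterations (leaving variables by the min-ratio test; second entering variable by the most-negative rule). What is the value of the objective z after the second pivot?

73/5

Ratio test on column x1 — row 1: 23/4 = 23/4; row 2: 11/2 = 11/2; row 3: 12/3 = 4. Minimum is 4 at row 3 (s_3 leaves); pivot element 3.
Pivot on row 3; the Z-row RHS becomes 0 − (-2)·4 = 8.
Next entering variable (most negative Z-row entry -11/3): x3.
Ratio test on column x3 — row 1: entry -2/3 ≤ 0; row 2: 3/(5/3) = 9/5; row 3: 4/(2/3) = 6. Minimum is 9/5 at row 2 (s_2 leaves); pivot element 5/3.
After the second pivot the Z-row RHS is 8 − (-11/3)·(9/5) = 73/5.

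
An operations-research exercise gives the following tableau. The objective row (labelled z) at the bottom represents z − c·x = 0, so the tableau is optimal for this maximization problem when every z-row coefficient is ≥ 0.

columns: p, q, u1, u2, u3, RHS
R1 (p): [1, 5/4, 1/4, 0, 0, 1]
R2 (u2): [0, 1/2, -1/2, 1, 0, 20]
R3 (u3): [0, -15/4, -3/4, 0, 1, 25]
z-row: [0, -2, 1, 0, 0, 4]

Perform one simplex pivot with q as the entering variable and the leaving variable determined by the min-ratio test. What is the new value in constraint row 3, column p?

Ratio test on column q — row 1: 1/(5/4) = 4/5; row 2: 20/(1/2) = 40; row 3: entry -15/4 ≤ 0. Minimum is 4/5 at row 1 (p leaves); pivot element 5/4.
Divide row 1 by 5/4; eliminate column q from the other rows.
Row 3 update in column p: 0 − (-15/4)·(4/5) = 3.

3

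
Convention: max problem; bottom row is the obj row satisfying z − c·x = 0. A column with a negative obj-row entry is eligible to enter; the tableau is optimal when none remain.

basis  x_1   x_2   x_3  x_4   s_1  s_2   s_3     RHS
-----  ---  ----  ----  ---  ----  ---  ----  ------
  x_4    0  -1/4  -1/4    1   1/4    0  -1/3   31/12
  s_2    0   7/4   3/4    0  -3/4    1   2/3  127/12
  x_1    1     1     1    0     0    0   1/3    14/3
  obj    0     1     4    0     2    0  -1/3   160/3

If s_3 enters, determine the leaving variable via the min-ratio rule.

Column s_3 entries and ratios — x_4: -1/3 ≤ 0, skip; s_2: (127/12)/(2/3) = 127/8; x_1: (14/3)/(1/3) = 14.
Smallest ratio is 14 in the row of x_1, so x_1 leaves.

x_1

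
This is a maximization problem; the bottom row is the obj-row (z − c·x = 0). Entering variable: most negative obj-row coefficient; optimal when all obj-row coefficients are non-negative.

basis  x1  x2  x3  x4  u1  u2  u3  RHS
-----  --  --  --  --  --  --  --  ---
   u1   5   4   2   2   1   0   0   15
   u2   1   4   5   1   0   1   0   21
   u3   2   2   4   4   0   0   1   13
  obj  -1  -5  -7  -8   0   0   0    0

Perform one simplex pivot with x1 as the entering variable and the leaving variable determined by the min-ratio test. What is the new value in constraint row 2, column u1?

-1/5

Ratio test on column x1 — row 1: 15/5 = 3; row 2: 21/1 = 21; row 3: 13/2 = 13/2. Minimum is 3 at row 1 (u1 leaves); pivot element 5.
Divide row 1 by 5; eliminate column x1 from the other rows.
Row 2 update in column u1: 0 − 1·(1/5) = -1/5.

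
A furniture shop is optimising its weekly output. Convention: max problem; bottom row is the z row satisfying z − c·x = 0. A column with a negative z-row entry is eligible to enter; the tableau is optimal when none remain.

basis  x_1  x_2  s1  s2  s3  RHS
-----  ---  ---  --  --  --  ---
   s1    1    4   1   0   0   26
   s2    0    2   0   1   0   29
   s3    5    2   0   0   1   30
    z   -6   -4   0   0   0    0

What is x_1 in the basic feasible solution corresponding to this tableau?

0

x_1 is not in the basis, so in the current basic feasible solution x_1 = 0.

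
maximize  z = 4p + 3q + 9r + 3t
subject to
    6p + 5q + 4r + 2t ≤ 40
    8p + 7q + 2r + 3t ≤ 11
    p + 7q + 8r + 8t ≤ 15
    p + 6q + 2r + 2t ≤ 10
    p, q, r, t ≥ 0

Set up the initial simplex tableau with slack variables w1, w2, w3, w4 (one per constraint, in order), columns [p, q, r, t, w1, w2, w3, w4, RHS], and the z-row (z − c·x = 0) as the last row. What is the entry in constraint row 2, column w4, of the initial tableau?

0

Slack w4 belongs to constraint 4; its column is the unit vector e_4, so the entry in row 2 is 0.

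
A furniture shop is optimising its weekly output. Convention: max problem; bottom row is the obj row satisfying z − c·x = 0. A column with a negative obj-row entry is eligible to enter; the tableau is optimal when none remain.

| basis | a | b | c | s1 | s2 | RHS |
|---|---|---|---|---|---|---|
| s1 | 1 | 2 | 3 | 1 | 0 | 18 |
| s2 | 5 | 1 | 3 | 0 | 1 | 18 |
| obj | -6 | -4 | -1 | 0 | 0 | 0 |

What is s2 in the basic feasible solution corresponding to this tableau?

s2 is basic (row 2); its value is the RHS of that row, 18.

18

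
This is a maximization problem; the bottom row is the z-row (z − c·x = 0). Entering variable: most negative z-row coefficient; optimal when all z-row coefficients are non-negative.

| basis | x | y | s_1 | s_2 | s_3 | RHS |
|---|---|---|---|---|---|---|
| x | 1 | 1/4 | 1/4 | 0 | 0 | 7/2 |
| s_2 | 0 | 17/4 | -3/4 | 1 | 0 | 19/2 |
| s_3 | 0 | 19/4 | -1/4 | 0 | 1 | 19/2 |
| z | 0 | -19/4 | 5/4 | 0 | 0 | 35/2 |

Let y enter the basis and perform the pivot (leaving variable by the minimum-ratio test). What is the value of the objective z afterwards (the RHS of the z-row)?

27

Ratio test on column y — row 1: (7/2)/(1/4) = 14; row 2: (19/2)/(17/4) = 38/17; row 3: (19/2)/(19/4) = 2. Minimum is 2 at row 3 (s_3 leaves); pivot element 19/4.
Pivot on row 3; the z-row RHS becomes 35/2 − (-19/4)·2 = 27.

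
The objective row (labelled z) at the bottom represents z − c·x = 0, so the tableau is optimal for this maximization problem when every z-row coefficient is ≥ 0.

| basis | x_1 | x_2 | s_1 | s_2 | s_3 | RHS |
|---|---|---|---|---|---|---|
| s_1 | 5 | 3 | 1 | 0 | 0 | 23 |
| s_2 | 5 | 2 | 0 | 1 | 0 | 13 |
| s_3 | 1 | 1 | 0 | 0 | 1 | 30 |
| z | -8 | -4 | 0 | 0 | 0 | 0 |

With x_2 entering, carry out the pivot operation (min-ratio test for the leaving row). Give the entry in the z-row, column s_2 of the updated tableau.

Ratio test on column x_2 — row 1: 23/3 = 23/3; row 2: 13/2 = 13/2; row 3: 30/1 = 30. Minimum is 13/2 at row 2 (s_2 leaves); pivot element 2.
Divide row 2 by 2; eliminate column x_2 from the other rows.
z-row update in column s_2: 0 − (-4)·(1/2) = 2.

2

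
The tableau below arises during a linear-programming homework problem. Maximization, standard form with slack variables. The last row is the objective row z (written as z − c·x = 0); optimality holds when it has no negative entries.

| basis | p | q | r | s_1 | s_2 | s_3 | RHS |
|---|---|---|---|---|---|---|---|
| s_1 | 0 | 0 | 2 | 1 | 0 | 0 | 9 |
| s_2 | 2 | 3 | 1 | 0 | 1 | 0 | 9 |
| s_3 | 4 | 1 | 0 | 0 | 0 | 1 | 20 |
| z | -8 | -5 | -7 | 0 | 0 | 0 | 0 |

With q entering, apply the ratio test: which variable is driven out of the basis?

Column q entries and ratios — s_1: 0 ≤ 0, skip; s_2: 9/3 = 3; s_3: 20/1 = 20.
Smallest ratio is 3 in the row of s_2, so s_2 leaves.

s_2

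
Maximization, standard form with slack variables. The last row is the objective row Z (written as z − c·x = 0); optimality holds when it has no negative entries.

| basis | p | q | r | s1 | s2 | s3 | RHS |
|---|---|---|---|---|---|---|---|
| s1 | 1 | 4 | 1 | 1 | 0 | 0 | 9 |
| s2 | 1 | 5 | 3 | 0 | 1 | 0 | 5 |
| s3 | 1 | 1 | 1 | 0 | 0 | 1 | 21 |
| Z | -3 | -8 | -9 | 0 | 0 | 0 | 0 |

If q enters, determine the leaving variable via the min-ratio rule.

s2

Column q entries and ratios — s1: 9/4 = 9/4; s2: 5/5 = 1; s3: 21/1 = 21.
Smallest ratio is 1 in the row of s2, so s2 leaves.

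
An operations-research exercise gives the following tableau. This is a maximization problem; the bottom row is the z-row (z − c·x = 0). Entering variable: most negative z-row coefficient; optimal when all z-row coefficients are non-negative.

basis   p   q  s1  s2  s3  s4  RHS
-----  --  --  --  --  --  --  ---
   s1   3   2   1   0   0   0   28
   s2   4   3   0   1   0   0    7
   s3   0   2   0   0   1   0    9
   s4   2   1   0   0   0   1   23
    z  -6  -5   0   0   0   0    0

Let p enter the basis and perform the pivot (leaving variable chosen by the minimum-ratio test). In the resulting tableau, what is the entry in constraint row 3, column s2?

0

Ratio test on column p — row 1: 28/3 = 28/3; row 2: 7/4 = 7/4; row 3: entry 0 ≤ 0; row 4: 23/2 = 23/2. Minimum is 7/4 at row 2 (s2 leaves); pivot element 4.
Divide row 2 by 4; eliminate column p from the other rows.
Row 3 update in column s2: 0 − 0·(1/4) = 0.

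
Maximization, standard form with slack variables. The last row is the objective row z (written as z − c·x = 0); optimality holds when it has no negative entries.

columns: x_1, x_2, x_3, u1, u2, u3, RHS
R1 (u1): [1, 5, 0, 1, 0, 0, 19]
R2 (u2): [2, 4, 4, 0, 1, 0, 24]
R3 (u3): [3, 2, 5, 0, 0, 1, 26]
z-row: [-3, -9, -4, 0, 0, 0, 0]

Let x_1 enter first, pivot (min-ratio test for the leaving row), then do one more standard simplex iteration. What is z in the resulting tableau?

Ratio test on column x_1 — row 1: 19/1 = 19; row 2: 24/2 = 12; row 3: 26/3 = 26/3. Minimum is 26/3 at row 3 (u3 leaves); pivot element 3.
Pivot on row 3; the z-row RHS becomes 0 − (-3)·(26/3) = 26.
Next entering variable (most negative z-row entry -7): x_2.
Ratio test on column x_2 — row 1: (31/3)/(13/3) = 31/13; row 2: (20/3)/(8/3) = 5/2; row 3: (26/3)/(2/3) = 13. Minimum is 31/13 at row 1 (u1 leaves); pivot element 13/3.
After the second pivot the z-row RHS is 26 − (-7)·(31/13) = 555/13.

555/13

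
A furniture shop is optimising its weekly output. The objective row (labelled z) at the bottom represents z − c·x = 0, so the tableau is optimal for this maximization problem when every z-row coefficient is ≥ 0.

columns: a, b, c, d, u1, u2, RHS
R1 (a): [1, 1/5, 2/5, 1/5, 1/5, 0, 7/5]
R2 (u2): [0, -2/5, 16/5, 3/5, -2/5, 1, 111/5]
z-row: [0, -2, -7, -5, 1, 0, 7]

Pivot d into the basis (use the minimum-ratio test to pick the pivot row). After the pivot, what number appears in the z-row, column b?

Ratio test on column d — row 1: (7/5)/(1/5) = 7; row 2: (111/5)/(3/5) = 37. Minimum is 7 at row 1 (a leaves); pivot element 1/5.
Divide row 1 by 1/5; eliminate column d from the other rows.
z-row update in column b: -2 − (-5)·1 = 3.

3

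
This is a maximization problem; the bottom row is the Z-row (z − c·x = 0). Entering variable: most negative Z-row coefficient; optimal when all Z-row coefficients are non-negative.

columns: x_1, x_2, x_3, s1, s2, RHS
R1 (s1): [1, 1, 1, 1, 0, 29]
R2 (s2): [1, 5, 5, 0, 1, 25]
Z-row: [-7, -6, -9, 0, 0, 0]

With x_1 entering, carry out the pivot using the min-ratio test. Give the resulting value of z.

175

Ratio test on column x_1 — row 1: 29/1 = 29; row 2: 25/1 = 25. Minimum is 25 at row 2 (s2 leaves); pivot element 1.
Pivot on row 2; the Z-row RHS becomes 0 − (-7)·25 = 175.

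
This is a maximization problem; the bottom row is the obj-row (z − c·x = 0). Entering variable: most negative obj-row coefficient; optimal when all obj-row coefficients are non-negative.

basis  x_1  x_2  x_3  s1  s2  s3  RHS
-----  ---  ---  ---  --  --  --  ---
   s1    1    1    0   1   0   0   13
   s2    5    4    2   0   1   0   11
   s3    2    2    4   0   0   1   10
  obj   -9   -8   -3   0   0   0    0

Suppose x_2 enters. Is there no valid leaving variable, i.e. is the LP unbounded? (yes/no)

no

Column x_2 has positive entries in row(s) 1, 2, 3, so the ratio test bounds it — not unbounded.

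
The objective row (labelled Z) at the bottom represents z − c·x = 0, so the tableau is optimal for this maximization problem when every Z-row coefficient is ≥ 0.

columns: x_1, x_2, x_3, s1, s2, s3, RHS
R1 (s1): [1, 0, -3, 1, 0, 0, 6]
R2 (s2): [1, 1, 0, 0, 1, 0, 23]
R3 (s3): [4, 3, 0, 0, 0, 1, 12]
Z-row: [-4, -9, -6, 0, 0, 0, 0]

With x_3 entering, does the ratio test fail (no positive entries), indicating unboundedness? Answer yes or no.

Every constraint-row entry in column x_3 is ≤ 0, so increasing x_3 is unbounded.

yes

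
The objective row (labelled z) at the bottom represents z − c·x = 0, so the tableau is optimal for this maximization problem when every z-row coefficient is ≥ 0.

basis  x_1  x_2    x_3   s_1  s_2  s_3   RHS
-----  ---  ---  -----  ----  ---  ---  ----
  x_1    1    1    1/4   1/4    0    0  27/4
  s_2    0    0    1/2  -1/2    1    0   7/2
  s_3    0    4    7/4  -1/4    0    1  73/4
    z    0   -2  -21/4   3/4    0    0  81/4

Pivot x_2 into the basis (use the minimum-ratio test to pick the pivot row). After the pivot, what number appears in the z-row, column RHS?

235/8

Ratio test on column x_2 — row 1: (27/4)/1 = 27/4; row 2: entry 0 ≤ 0; row 3: (73/4)/4 = 73/16. Minimum is 73/16 at row 3 (s_3 leaves); pivot element 4.
Divide row 3 by 4; eliminate column x_2 from the other rows.
z-row update in column RHS: 81/4 − (-2)·(73/16) = 235/8.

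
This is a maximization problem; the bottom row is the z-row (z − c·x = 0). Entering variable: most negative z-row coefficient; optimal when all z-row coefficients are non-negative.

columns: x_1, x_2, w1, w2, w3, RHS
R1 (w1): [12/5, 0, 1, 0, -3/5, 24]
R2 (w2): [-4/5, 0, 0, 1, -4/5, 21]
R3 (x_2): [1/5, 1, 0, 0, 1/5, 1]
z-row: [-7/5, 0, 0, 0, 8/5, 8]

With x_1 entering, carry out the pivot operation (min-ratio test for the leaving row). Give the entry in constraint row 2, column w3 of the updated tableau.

0

Ratio test on column x_1 — row 1: 24/(12/5) = 10; row 2: entry -4/5 ≤ 0; row 3: 1/(1/5) = 5. Minimum is 5 at row 3 (x_2 leaves); pivot element 1/5.
Divide row 3 by 1/5; eliminate column x_1 from the other rows.
Row 2 update in column w3: -4/5 − (-4/5)·1 = 0.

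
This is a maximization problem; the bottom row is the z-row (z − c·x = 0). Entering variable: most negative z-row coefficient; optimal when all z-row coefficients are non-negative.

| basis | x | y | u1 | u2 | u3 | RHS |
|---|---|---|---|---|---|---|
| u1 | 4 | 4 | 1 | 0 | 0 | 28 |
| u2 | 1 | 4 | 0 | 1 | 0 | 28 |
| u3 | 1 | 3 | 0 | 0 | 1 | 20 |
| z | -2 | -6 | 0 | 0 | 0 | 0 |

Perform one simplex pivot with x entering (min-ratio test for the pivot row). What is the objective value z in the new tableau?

Ratio test on column x — row 1: 28/4 = 7; row 2: 28/1 = 28; row 3: 20/1 = 20. Minimum is 7 at row 1 (u1 leaves); pivot element 4.
Pivot on row 1; the z-row RHS becomes 0 − (-2)·7 = 14.

14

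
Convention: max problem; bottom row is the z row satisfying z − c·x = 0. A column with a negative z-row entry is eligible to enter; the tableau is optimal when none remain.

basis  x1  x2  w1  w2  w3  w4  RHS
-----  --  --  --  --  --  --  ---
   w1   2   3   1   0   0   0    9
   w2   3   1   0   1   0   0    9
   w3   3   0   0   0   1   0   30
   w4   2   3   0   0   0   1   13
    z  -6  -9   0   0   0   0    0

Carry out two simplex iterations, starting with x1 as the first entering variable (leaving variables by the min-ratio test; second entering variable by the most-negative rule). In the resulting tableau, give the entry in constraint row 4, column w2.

0

Ratio test on column x1 — row 1: 9/2 = 9/2; row 2: 9/3 = 3; row 3: 30/3 = 10; row 4: 13/2 = 13/2. Minimum is 3 at row 2 (w2 leaves); pivot element 3.
Divide row 2 by 3; eliminate column x1 from the other rows.
Second iteration: most negative z-row entry is -7 in column x2, so x2 enters.
Ratio test on column x2 — row 1: 3/(7/3) = 9/7; row 2: 3/(1/3) = 9; row 3: entry -1 ≤ 0; row 4: 7/(7/3) = 3. Minimum is 9/7 at row 1 (w1 leaves); pivot element 7/3.
Divide row 1 by 7/3; eliminate column x2 from the other rows.
After both pivots, the entry at constraint row 4, column w2 is 0.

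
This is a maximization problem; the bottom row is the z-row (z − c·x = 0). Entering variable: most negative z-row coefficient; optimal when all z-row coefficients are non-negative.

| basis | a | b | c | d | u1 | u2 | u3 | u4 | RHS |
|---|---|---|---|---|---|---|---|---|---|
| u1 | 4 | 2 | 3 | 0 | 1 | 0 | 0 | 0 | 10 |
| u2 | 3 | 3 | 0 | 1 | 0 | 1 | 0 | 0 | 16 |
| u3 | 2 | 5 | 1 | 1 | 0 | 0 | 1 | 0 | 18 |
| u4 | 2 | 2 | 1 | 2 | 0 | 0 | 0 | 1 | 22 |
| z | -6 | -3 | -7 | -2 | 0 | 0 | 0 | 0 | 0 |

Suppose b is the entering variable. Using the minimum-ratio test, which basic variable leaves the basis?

u3

Column b entries and ratios — u1: 10/2 = 5; u2: 16/3 = 16/3; u3: 18/5 = 18/5; u4: 22/2 = 11.
Smallest ratio is 18/5 in the row of u3, so u3 leaves.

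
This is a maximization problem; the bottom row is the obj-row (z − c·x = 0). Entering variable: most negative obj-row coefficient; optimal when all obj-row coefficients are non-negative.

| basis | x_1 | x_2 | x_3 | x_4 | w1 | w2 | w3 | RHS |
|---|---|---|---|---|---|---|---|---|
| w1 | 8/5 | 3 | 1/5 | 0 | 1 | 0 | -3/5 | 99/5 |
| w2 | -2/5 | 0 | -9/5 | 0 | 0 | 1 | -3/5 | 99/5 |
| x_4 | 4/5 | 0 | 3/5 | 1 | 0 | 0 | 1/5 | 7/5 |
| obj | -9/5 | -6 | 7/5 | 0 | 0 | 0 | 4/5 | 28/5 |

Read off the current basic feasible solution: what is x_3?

0

x_3 is not in the basis, so in the current basic feasible solution x_3 = 0.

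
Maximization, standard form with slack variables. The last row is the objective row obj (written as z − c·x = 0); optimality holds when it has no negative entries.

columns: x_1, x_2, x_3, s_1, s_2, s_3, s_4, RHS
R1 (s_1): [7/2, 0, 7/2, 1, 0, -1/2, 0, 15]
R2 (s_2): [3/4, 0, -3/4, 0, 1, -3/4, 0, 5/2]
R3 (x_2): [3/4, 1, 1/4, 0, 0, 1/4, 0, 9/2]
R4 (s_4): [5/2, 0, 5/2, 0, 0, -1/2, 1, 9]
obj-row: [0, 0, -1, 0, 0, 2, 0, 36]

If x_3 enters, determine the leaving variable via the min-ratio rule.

s_4

Column x_3 entries and ratios — s_1: 15/(7/2) = 30/7; s_2: -3/4 ≤ 0, skip; x_2: (9/2)/(1/4) = 18; s_4: 9/(5/2) = 18/5.
Smallest ratio is 18/5 in the row of s_4, so s_4 leaves.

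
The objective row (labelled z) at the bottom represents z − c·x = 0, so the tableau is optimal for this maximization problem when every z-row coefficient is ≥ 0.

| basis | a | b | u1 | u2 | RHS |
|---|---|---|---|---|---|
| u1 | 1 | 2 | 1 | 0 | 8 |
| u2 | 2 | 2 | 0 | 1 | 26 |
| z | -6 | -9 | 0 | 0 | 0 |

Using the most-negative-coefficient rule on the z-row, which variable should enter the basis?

b

Negative z-row entries: a: -6, b: -9.
The most negative is -9 in column b, so b enters.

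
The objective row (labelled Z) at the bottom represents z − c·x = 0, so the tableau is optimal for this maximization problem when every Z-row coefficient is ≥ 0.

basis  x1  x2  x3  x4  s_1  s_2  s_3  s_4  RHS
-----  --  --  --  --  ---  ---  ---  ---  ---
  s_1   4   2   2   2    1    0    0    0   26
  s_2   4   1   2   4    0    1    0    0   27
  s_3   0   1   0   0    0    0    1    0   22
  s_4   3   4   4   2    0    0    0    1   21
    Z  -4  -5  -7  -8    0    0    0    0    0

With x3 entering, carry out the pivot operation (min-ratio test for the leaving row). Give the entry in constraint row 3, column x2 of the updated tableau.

1

Ratio test on column x3 — row 1: 26/2 = 13; row 2: 27/2 = 27/2; row 3: entry 0 ≤ 0; row 4: 21/4 = 21/4. Minimum is 21/4 at row 4 (s_4 leaves); pivot element 4.
Divide row 4 by 4; eliminate column x3 from the other rows.
Row 3 update in column x2: 1 − 0·1 = 1.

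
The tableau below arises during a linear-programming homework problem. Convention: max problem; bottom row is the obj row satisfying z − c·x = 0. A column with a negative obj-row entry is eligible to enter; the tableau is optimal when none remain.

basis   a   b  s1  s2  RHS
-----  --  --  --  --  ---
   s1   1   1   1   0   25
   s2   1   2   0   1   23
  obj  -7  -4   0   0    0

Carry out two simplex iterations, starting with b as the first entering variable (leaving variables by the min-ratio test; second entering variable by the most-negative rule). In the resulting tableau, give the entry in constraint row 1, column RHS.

2

Ratio test on column b — row 1: 25/1 = 25; row 2: 23/2 = 23/2. Minimum is 23/2 at row 2 (s2 leaves); pivot element 2.
Divide row 2 by 2; eliminate column b from the other rows.
Second iteration: most negative obj-row entry is -5 in column a, so a enters.
Ratio test on column a — row 1: (27/2)/(1/2) = 27; row 2: (23/2)/(1/2) = 23. Minimum is 23 at row 2 (b leaves); pivot element 1/2.
Divide row 2 by 1/2; eliminate column a from the other rows.
After both pivots, the entry at constraint row 1, column RHS is 2.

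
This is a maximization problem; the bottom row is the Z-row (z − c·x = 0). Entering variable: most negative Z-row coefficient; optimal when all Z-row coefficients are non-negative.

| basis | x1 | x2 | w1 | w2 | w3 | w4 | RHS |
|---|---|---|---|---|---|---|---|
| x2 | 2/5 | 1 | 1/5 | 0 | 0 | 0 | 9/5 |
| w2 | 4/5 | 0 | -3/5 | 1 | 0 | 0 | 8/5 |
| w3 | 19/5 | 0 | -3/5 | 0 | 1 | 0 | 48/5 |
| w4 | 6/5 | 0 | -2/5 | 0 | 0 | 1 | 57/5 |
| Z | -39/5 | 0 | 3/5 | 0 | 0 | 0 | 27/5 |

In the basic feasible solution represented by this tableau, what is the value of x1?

0

x1 is not in the basis, so in the current basic feasible solution x1 = 0.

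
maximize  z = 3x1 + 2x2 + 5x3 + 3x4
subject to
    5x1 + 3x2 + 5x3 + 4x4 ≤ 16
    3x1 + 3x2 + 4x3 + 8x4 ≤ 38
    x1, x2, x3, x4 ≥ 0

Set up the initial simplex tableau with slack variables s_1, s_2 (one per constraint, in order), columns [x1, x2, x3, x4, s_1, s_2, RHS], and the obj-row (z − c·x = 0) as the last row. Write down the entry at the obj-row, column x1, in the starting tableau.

The obj-row carries the negated objective coefficients: the x1 entry is -3.

-3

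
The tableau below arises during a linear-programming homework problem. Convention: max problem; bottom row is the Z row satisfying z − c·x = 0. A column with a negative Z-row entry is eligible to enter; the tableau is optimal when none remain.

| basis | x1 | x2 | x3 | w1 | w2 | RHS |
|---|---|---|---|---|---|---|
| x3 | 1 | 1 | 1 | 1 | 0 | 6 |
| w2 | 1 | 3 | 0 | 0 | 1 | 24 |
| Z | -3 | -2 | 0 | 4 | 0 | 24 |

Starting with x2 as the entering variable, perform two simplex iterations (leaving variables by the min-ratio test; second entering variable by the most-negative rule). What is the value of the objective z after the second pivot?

Ratio test on column x2 — row 1: 6/1 = 6; row 2: 24/3 = 8. Minimum is 6 at row 1 (x3 leaves); pivot element 1.
Pivot on row 1; the Z-row RHS becomes 24 − (-2)·6 = 36.
Next entering variable (most negative Z-row entry -1): x1.
Ratio test on column x1 — row 1: 6/1 = 6; row 2: entry -2 ≤ 0. Minimum is 6 at row 1 (x2 leaves); pivot element 1.
After the second pivot the Z-row RHS is 36 − (-1)·6 = 42.

42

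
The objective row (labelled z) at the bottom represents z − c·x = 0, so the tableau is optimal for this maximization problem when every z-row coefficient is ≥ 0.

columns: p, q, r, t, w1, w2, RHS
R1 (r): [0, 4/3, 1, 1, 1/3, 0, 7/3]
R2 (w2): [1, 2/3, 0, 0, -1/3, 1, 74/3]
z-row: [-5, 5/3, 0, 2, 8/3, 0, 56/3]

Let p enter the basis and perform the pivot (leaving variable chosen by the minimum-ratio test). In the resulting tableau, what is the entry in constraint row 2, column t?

Ratio test on column p — row 1: entry 0 ≤ 0; row 2: (74/3)/1 = 74/3. Minimum is 74/3 at row 2 (w2 leaves); pivot element 1.
Divide row 2 by 1; eliminate column p from the other rows.
In the new row 2, the t entry is the old entry divided by the pivot: 0/1 = 0.

0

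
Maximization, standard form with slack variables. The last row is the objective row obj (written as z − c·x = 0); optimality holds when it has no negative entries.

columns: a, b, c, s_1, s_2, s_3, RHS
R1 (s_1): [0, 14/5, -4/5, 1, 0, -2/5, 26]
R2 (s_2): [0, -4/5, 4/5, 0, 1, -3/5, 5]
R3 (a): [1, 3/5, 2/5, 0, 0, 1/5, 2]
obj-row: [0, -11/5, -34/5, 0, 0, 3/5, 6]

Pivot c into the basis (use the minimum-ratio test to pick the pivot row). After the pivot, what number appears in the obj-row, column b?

Ratio test on column c — row 1: entry -4/5 ≤ 0; row 2: 5/(4/5) = 25/4; row 3: 2/(2/5) = 5. Minimum is 5 at row 3 (a leaves); pivot element 2/5.
Divide row 3 by 2/5; eliminate column c from the other rows.
obj-row update in column b: -11/5 − (-34/5)·(3/2) = 8.

8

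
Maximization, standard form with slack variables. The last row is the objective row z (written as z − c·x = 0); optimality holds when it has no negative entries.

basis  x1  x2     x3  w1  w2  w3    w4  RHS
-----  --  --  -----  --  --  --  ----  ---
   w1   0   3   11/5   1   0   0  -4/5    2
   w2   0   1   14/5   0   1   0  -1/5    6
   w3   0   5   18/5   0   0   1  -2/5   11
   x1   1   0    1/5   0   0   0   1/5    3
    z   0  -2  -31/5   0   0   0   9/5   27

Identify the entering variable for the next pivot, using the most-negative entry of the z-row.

x3

Negative z-row entries: x2: -2, x3: -31/5.
The most negative is -31/5 in column x3, so x3 enters.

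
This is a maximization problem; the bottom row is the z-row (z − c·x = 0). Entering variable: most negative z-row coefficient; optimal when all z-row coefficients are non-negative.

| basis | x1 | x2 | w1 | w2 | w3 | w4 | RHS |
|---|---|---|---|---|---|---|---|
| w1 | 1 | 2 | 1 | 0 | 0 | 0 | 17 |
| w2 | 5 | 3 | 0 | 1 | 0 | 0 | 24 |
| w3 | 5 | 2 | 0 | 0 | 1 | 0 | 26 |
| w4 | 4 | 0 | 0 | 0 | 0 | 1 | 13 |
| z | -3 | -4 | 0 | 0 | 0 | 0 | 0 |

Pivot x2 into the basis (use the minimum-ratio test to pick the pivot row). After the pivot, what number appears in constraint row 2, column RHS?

8

Ratio test on column x2 — row 1: 17/2 = 17/2; row 2: 24/3 = 8; row 3: 26/2 = 13; row 4: entry 0 ≤ 0. Minimum is 8 at row 2 (w2 leaves); pivot element 3.
Divide row 2 by 3; eliminate column x2 from the other rows.
In the new row 2, the RHS entry is the old entry divided by the pivot: 24/3 = 8.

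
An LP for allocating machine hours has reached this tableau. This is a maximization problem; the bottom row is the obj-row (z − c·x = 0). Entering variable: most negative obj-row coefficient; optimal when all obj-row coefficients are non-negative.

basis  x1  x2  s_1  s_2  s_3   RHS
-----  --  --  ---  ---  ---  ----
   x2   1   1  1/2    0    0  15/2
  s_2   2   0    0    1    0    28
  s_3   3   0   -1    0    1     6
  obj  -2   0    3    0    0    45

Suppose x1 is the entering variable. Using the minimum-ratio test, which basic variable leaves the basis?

s_3

Column x1 entries and ratios — x2: (15/2)/1 = 15/2; s_2: 28/2 = 14; s_3: 6/3 = 2.
Smallest ratio is 2 in the row of s_3, so s_3 leaves.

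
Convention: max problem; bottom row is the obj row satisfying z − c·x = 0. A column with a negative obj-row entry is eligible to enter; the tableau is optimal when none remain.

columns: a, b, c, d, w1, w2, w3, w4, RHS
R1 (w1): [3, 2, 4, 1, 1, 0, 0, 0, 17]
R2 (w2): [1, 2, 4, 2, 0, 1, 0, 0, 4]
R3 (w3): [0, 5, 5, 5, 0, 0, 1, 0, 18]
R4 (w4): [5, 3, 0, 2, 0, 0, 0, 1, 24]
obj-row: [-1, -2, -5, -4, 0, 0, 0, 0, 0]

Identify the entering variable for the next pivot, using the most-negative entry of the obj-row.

c

Negative obj-row entries: a: -1, b: -2, c: -5, d: -4.
The most negative is -5 in column c, so c enters.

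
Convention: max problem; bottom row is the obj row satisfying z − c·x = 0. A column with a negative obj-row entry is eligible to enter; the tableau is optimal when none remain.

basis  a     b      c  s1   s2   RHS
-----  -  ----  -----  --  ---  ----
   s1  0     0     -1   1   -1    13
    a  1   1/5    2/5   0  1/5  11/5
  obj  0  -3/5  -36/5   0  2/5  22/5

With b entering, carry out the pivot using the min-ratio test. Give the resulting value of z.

11

Ratio test on column b — row 1: entry 0 ≤ 0; row 2: (11/5)/(1/5) = 11. Minimum is 11 at row 2 (a leaves); pivot element 1/5.
Pivot on row 2; the obj-row RHS becomes 22/5 − (-3/5)·11 = 11.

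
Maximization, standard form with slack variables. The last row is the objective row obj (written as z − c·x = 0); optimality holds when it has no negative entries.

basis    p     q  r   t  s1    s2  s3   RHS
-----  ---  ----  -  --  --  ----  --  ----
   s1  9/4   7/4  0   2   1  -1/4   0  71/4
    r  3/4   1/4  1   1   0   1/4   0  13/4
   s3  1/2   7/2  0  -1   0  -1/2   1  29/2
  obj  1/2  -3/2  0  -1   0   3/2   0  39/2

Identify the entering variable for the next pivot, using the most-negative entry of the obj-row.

q

Negative obj-row entries: q: -3/2, t: -1.
The most negative is -3/2 in column q, so q enters.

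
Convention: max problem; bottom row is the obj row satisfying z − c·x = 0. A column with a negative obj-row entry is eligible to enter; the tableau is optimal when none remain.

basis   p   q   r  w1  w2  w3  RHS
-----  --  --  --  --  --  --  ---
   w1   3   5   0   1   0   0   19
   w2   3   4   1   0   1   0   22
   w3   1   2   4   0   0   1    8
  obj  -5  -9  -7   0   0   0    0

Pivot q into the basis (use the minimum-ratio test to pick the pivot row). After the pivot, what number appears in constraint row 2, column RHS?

Ratio test on column q — row 1: 19/5 = 19/5; row 2: 22/4 = 11/2; row 3: 8/2 = 4. Minimum is 19/5 at row 1 (w1 leaves); pivot element 5.
Divide row 1 by 5; eliminate column q from the other rows.
Row 2 update in column RHS: 22 − 4·(19/5) = 34/5.

34/5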